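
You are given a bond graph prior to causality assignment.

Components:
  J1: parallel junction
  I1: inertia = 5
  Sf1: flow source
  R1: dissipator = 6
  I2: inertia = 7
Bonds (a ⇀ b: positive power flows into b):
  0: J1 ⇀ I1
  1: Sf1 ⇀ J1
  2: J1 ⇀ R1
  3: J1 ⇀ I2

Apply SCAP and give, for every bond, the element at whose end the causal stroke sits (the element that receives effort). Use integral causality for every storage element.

β0 |I1
β1 |Sf1
β2 |J1
β3 |I2

b1 |Sf1  (source Sf1 imposes f)
b0 |I1  (I1 outputs flow p/I1)
b3 |I2  (I2 outputs flow p/I2)
b2 |J1  (only one effort-in slot at J1)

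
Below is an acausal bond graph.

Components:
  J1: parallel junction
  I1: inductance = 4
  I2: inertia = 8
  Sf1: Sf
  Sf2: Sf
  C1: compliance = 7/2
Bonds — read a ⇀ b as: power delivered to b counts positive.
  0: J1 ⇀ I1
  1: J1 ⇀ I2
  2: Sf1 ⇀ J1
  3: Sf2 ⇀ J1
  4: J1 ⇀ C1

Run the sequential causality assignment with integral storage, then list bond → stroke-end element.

b0 →I1
b1 →I2
b2 →Sf1
b3 →Sf2
b4 →J1

b2 stroke→Sf1  (Sf1 (Sf) sets flow on bond)
b3 stroke→Sf2  (Sf2: flow source, stroke at near end)
b0 stroke→I1  (I1 outputs flow p/I1)
b1 stroke→I2  (prefer integral on I2)
b4 stroke→J1  (closing 0-jn rule on J1)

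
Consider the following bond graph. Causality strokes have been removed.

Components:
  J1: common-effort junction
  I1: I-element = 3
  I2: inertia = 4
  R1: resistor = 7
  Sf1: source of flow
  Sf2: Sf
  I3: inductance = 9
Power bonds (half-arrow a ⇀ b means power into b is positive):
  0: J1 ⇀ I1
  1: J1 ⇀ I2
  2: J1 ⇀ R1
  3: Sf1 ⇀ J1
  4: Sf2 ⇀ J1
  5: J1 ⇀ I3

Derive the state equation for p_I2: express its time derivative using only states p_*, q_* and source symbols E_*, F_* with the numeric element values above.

#3 |Sf1  (Sf1: flow source, stroke at near end)
#4 |Sf2  (source Sf2 imposes f)
#0 |I1  (I1 outputs flow p/I1)
#1 |I2  (I2 outputs flow p/I2)
#5 |I3  (prefer integral on I3)
#2 |J1  (J1 needs exactly one e-in)

dp_I2/dt = 7*F_Sf1 + 7*F_Sf2 - 7*p_I1/3 - 7*p_I2/4 - 7*p_I3/9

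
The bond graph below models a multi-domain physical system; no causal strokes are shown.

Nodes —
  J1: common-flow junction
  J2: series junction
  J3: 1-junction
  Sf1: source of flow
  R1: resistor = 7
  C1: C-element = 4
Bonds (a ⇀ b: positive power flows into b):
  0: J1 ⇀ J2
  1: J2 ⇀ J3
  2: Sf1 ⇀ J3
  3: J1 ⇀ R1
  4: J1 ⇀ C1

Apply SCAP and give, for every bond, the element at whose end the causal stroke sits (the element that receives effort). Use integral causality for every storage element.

#0 |J2
#1 |J3
#2 |Sf1
#3 |J1
#4 |J1

β2 stroke→Sf1  (Sf1 fixes flow; stroke at Sf1)
β1 stroke→J3  (J3 flow already set via bond 2)
β0 stroke→J2  (common-f at J2 fixed by 1)
β3 stroke→J1  (J1 flow already set via bond 0)
β4 stroke→J1  (1-jn J1 has f-setter on 0)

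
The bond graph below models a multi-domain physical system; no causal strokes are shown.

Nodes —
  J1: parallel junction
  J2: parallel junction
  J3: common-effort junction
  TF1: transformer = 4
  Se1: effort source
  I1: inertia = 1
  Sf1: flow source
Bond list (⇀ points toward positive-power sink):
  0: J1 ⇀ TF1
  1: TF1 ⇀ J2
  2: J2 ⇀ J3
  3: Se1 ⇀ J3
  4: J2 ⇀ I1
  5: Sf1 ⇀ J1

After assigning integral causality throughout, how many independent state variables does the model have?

#3 stroke at J3  (Se1 fixes effort; stroke away)
#5 stroke at Sf1  (Sf1 fixes flow; stroke at Sf1)
#0 stroke at J1  (J1 needs exactly one e-in)
#2 stroke at J2  (common-e at J3 fixed by 3)
#1 stroke at TF1  (TF TF1: opposite of bond 0)
#4 stroke at I1  (J2: bond 2 brought effort, rest push out)

1  (I1 all integral)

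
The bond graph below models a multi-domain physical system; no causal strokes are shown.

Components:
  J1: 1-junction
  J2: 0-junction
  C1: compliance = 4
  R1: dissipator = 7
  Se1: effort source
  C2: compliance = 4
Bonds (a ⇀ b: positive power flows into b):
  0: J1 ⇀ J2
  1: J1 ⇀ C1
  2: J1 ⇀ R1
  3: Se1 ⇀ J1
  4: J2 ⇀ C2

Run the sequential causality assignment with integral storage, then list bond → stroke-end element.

#0 →J1
#1 →J1
#2 →R1
#3 →J1
#4 →J2

b3 stroke at J1  (Se1: effort source, stroke at far end)
b1 stroke at J1  (C1 outputs effort q/C1)
b4 stroke at J2  (prefer integral on C2)
b0 stroke at J1  (0-jn J2 has e-setter on 4)
b2 stroke at R1  (only one flow-in slot at J1)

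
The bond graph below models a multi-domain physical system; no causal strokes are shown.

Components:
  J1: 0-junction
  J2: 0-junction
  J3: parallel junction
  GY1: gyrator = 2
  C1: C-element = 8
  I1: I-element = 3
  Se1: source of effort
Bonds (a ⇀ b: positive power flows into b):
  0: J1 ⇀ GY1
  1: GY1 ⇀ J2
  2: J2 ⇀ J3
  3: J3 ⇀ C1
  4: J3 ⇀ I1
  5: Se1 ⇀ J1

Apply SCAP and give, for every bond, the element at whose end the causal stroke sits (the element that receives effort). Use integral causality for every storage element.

bond 0 →GY1
bond 1 →GY1
bond 2 →J2
bond 3 →J3
bond 4 →I1
bond 5 →J1

#5 stroke→J1  (source Se1 imposes e)
#0 stroke→GY1  (J1: bond 5 brought effort, rest push out)
#1 stroke→GY1  (GY GY1: same side as bond 0)
#2 stroke→J2  (only one effort-in slot at J2)
#3 stroke→J3  (prefer integral on C1)
#4 stroke→I1  (common-e at J3 fixed by 3)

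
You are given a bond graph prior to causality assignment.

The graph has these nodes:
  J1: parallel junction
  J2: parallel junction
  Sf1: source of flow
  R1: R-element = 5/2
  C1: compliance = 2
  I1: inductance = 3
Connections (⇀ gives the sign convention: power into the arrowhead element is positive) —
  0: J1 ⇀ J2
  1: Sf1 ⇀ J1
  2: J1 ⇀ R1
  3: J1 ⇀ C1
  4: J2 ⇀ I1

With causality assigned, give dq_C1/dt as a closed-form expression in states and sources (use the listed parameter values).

bond 1 stroke→Sf1  (source Sf1 imposes f)
bond 3 stroke→J1  (prefer integral on C1)
bond 0 stroke→J2  (J1: bond 3 brought effort, rest push out)
bond 2 stroke→R1  (J1 effort already set via bond 3)
bond 4 stroke→I1  (0-jn J2 has e-setter on 0)

dq_C1/dt = F_Sf1 - p_I1/3 - q_C1/5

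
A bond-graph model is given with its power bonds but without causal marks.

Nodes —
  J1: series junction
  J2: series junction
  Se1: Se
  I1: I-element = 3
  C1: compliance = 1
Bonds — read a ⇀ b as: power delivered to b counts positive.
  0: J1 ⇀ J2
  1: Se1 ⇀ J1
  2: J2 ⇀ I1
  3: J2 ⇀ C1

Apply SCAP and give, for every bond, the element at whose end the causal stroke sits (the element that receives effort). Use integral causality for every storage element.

#1 →J1  (Se1: effort source, stroke at far end)
#0 →J2  (only one flow-in slot at J1)
#2 →I1  (I1: I, integral causality)
#3 →J2  (1-jn J2 has f-setter on 2)

b0 →J2
b1 →J1
b2 →I1
b3 →J2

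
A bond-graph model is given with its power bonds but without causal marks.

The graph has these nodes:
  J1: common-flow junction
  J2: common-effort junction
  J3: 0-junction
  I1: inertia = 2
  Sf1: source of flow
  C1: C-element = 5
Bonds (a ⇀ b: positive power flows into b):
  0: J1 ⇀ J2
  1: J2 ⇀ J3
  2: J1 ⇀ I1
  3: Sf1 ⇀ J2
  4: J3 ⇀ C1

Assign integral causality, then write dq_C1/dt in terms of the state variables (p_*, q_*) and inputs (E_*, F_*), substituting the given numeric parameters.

dq_C1/dt = F_Sf1 + p_I1/2

#3 stroke→Sf1  (Sf1: flow source, stroke at near end)
#2 stroke→I1  (prefer integral on I1)
#0 stroke→J1  (common-f at J1 fixed by 2)
#1 stroke→J2  (closing 0-jn rule on J2)
#4 stroke→J3  (closing 0-jn rule on J3)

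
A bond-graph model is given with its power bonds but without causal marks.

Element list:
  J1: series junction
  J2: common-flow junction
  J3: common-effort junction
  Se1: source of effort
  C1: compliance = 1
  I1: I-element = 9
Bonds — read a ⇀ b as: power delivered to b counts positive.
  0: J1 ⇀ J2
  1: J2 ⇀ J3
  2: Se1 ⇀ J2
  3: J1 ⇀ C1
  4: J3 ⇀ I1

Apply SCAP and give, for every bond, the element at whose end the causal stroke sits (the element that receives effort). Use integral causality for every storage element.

#2 →J2  (Se1 (Se) sets effort on bond)
#3 →J1  (prefer integral on C1)
#0 →J2  (J1 needs exactly one f-in)
#1 →J3  (closing 1-jn rule on J2)
#4 →I1  (0-jn J3 has e-setter on 1)

β0 stroke→J2
β1 stroke→J3
β2 stroke→J2
β3 stroke→J1
β4 stroke→I1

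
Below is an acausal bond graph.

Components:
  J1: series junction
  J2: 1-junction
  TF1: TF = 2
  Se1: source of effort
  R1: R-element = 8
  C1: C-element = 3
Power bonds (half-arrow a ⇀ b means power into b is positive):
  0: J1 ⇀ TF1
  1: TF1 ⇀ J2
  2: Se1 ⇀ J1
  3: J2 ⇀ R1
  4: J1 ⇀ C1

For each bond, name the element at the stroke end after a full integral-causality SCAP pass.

bond 2 stroke at J1  (Se1 fixes effort; stroke away)
bond 4 stroke at J1  (C1: C, integral causality)
bond 0 stroke at TF1  (closing 1-jn rule on J1)
bond 1 stroke at J2  (TF TF1: opposite of bond 0)
bond 3 stroke at R1  (only one flow-in slot at J2)

b0 →TF1
b1 →J2
b2 →J1
b3 →R1
b4 →J1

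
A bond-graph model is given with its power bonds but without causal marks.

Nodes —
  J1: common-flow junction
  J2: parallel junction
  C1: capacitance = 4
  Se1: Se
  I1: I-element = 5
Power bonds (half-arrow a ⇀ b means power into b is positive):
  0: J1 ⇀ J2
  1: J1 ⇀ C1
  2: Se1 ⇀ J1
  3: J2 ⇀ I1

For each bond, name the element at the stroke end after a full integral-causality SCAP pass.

β2 stroke→J1  (Se1 fixes effort; stroke away)
β1 stroke→J1  (C1 integral (e out))
β0 stroke→J2  (only one flow-in slot at J1)
β3 stroke→I1  (common-e at J2 fixed by 0)

#0 stroke at J2
#1 stroke at J1
#2 stroke at J1
#3 stroke at I1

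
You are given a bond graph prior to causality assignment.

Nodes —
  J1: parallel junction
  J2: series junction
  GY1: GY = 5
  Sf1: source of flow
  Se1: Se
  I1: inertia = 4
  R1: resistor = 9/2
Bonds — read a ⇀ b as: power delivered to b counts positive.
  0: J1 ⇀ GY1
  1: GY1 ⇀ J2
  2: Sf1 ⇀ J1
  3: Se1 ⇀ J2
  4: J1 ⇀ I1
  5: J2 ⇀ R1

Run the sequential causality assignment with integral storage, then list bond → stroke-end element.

bond 2 stroke at Sf1  (source Sf1 imposes f)
bond 3 stroke at J2  (Se1 (Se) sets effort on bond)
bond 4 stroke at I1  (prefer integral on I1)
bond 0 stroke at J1  (closing 0-jn rule on J1)
bond 1 stroke at J2  (GY1: gyrator matches bond 0)
bond 5 stroke at R1  (J2: last free bond brings flow in)

#0 |J1
#1 |J2
#2 |Sf1
#3 |J2
#4 |I1
#5 |R1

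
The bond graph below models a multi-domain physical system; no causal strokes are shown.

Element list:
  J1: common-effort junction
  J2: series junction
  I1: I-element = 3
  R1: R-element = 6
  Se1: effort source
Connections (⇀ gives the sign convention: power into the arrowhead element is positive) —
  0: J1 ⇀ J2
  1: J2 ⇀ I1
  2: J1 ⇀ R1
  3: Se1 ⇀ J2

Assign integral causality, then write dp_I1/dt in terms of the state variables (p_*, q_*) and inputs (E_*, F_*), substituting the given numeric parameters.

β3 |J2  (source Se1 imposes e)
β1 |I1  (prefer integral on I1)
β0 |J2  (1-jn J2 has f-setter on 1)
β2 |J1  (closing 0-jn rule on J1)

dp_I1/dt = E_Se1 - 2*p_I1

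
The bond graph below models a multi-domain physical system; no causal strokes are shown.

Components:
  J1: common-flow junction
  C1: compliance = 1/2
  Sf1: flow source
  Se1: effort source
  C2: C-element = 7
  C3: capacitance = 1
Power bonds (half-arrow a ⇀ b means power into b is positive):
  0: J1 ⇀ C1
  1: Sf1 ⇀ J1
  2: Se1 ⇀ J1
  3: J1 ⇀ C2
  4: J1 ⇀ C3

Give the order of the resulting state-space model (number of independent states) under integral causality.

β1 →Sf1  (Sf1 fixes flow; stroke at Sf1)
β2 →J1  (source Se1 imposes e)
β0 →J1  (1-jn J1 has f-setter on 1)
β3 →J1  (common-f at J1 fixed by 1)
β4 →J1  (common-f at J1 fixed by 1)

3  (C1, C2, C3 all integral)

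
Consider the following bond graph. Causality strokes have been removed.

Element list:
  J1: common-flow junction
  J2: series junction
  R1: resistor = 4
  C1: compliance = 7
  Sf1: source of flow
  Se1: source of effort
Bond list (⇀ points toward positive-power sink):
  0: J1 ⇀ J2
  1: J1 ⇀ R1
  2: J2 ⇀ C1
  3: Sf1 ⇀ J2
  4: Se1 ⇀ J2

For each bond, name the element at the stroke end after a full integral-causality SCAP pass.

β0 →J2
β1 →J1
β2 →J2
β3 →Sf1
β4 →J2

#3 stroke→Sf1  (Sf1: flow source, stroke at near end)
#4 stroke→J2  (Se1 (Se) sets effort on bond)
#0 stroke→J2  (J2: bond 3 brought flow, rest push out)
#2 stroke→J2  (J2: bond 3 brought flow, rest push out)
#1 stroke→J1  (J1 flow already set via bond 0)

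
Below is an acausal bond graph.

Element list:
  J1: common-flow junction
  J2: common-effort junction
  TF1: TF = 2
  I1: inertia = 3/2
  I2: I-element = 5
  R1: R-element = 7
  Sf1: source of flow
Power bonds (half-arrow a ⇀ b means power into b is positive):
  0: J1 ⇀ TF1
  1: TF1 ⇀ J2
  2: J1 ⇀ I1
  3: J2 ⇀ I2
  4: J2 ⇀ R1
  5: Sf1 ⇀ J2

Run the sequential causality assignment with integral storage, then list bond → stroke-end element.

bond 5 →Sf1  (Sf1: flow source, stroke at near end)
bond 2 →I1  (I1 integral (f out))
bond 0 →J1  (common-f at J1 fixed by 2)
bond 1 →TF1  (TF1: transformer flips bond 0)
bond 3 →I2  (I2: I, integral causality)
bond 4 →J2  (closing 0-jn rule on J2)

bond 0 stroke at J1
bond 1 stroke at TF1
bond 2 stroke at I1
bond 3 stroke at I2
bond 4 stroke at J2
bond 5 stroke at Sf1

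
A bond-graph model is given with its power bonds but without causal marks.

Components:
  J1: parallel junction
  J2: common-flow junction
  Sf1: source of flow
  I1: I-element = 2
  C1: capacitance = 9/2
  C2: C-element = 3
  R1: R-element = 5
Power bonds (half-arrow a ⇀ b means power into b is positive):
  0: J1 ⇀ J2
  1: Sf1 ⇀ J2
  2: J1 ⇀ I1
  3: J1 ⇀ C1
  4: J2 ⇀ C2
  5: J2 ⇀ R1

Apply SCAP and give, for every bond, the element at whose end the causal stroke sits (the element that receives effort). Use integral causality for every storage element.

b0 |J2
b1 |Sf1
b2 |I1
b3 |J1
b4 |J2
b5 |J2

#1 →Sf1  (source Sf1 imposes f)
#0 →J2  (common-f at J2 fixed by 1)
#4 →J2  (1-jn J2 has f-setter on 1)
#5 →J2  (J2: bond 1 brought flow, rest push out)
#2 →I1  (I1: I, integral causality)
#3 →J1  (only one effort-in slot at J1)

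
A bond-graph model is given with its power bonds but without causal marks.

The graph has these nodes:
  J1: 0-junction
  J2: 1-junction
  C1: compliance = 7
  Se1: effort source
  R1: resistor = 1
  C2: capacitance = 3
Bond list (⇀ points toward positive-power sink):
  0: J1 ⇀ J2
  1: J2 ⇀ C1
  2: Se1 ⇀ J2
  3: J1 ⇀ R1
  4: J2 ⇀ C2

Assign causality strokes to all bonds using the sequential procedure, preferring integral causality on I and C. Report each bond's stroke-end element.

b0 |J1
b1 |J2
b2 |J2
b3 |R1
b4 |J2

β2 stroke→J2  (Se1 (Se) sets effort on bond)
β1 stroke→J2  (C1 integral (e out))
β4 stroke→J2  (C2 outputs effort q/C2)
β0 stroke→J1  (only one flow-in slot at J2)
β3 stroke→R1  (common-e at J1 fixed by 0)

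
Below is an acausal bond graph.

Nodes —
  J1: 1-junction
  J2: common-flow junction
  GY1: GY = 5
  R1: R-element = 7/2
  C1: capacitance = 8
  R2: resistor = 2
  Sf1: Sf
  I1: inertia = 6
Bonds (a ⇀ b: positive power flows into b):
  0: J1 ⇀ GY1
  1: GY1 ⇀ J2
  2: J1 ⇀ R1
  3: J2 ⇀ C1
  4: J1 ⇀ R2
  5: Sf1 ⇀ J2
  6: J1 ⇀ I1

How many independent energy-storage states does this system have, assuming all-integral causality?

bond 5 |Sf1  (Sf1 (Sf) sets flow on bond)
bond 1 |J2  (common-f at J2 fixed by 5)
bond 3 |J2  (1-jn J2 has f-setter on 5)
bond 0 |J1  (GY GY1: same side as bond 1)
bond 6 |I1  (I1: I, integral causality)
bond 2 |J1  (J1: bond 6 brought flow, rest push out)
bond 4 |J1  (J1: bond 6 brought flow, rest push out)

2  (C1, I1 all integral)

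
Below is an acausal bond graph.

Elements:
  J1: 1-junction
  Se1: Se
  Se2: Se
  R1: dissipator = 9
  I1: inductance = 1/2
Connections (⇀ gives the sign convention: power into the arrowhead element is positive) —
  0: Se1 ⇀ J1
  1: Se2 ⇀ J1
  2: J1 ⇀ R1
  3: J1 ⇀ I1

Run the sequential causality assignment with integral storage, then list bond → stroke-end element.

β0 stroke at J1
β1 stroke at J1
β2 stroke at J1
β3 stroke at I1

bond 0 →J1  (source Se1 imposes e)
bond 1 →J1  (Se2: effort source, stroke at far end)
bond 3 →I1  (I1 integral (f out))
bond 2 →J1  (J1 flow already set via bond 3)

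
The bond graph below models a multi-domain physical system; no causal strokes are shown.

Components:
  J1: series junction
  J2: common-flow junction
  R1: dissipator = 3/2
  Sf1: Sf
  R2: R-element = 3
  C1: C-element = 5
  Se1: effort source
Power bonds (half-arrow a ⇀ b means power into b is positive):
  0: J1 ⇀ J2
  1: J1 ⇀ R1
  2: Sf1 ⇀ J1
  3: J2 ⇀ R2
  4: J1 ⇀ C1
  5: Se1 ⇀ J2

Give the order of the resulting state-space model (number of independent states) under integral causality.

1  (C1 all integral)

bond 2 →Sf1  (source Sf1 imposes f)
bond 5 →J2  (Se1 (Se) sets effort on bond)
bond 0 →J1  (J1 flow already set via bond 2)
bond 1 →J1  (J1 flow already set via bond 2)
bond 4 →J1  (1-jn J1 has f-setter on 2)
bond 3 →J2  (common-f at J2 fixed by 0)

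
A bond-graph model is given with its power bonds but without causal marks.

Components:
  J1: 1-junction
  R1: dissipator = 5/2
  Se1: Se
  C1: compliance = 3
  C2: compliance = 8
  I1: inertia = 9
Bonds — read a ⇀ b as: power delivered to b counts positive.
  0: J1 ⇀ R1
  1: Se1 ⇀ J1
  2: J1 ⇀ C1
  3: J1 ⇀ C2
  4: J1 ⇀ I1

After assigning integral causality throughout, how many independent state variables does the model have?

3  (C1, C2, I1 all integral)

b1 →J1  (source Se1 imposes e)
b2 →J1  (C1 integral (e out))
b3 →J1  (C2: C, integral causality)
b4 →I1  (prefer integral on I1)
b0 →J1  (1-jn J1 has f-setter on 4)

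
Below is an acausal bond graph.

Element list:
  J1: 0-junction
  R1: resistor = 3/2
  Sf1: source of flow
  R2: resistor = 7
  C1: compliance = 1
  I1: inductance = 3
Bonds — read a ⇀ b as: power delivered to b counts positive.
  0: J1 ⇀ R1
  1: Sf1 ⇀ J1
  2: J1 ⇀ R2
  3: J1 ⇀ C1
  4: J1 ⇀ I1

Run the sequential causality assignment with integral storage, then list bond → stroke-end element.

bond 0 stroke→R1
bond 1 stroke→Sf1
bond 2 stroke→R2
bond 3 stroke→J1
bond 4 stroke→I1

b1 |Sf1  (Sf1 (Sf) sets flow on bond)
b3 |J1  (C1: C, integral causality)
b0 |R1  (0-jn J1 has e-setter on 3)
b2 |R2  (J1 effort already set via bond 3)
b4 |I1  (common-e at J1 fixed by 3)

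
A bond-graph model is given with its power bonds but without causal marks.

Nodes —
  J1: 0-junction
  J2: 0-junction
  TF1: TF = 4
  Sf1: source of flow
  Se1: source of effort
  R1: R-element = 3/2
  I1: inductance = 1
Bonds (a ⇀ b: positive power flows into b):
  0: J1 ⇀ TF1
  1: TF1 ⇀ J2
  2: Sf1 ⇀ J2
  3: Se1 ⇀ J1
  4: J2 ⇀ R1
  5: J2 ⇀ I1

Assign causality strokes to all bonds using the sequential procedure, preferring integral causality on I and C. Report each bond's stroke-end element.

bond 0 →TF1
bond 1 →J2
bond 2 →Sf1
bond 3 →J1
bond 4 →R1
bond 5 →I1

bond 2 stroke at Sf1  (source Sf1 imposes f)
bond 3 stroke at J1  (Se1 (Se) sets effort on bond)
bond 0 stroke at TF1  (0-jn J1 has e-setter on 3)
bond 1 stroke at J2  (TF1: transformer flips bond 0)
bond 4 stroke at R1  (0-jn J2 has e-setter on 1)
bond 5 stroke at I1  (0-jn J2 has e-setter on 1)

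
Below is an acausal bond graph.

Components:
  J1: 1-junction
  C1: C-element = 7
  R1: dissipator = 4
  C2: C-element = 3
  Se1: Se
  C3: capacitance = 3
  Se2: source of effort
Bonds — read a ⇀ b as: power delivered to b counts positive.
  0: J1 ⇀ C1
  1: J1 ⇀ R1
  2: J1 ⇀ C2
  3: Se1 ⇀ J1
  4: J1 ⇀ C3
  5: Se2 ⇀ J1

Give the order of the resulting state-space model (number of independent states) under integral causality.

3  (C1, C2, C3 all integral)

#3 |J1  (source Se1 imposes e)
#5 |J1  (source Se2 imposes e)
#0 |J1  (C1 outputs effort q/C1)
#2 |J1  (prefer integral on C2)
#4 |J1  (C3 outputs effort q/C3)
#1 |R1  (J1 needs exactly one f-in)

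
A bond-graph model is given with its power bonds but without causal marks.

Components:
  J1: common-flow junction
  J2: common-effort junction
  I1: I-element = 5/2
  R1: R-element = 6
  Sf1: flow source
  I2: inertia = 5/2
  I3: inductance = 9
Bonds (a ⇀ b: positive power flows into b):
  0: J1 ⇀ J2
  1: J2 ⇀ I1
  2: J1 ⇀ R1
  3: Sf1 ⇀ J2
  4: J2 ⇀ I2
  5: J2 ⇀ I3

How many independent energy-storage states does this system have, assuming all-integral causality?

b3 stroke at Sf1  (Sf1: flow source, stroke at near end)
b1 stroke at I1  (I1 outputs flow p/I1)
b4 stroke at I2  (I2 outputs flow p/I2)
b5 stroke at I3  (I3 outputs flow p/I3)
b0 stroke at J2  (J2: last free bond brings effort in)
b2 stroke at J1  (J1: bond 0 brought flow, rest push out)

3  (I1, I2, I3 all integral)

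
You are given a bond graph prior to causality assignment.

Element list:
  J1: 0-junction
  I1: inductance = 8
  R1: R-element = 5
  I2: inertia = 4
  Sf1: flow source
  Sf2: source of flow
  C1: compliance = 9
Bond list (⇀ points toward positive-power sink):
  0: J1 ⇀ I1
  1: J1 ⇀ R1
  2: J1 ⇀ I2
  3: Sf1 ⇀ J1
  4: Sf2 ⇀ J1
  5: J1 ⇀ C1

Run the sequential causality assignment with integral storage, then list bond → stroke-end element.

#0 stroke at I1
#1 stroke at R1
#2 stroke at I2
#3 stroke at Sf1
#4 stroke at Sf2
#5 stroke at J1

#3 stroke at Sf1  (Sf1 (Sf) sets flow on bond)
#4 stroke at Sf2  (Sf2: flow source, stroke at near end)
#0 stroke at I1  (I1: I, integral causality)
#2 stroke at I2  (I2 outputs flow p/I2)
#5 stroke at J1  (C1: C, integral causality)
#1 stroke at R1  (0-jn J1 has e-setter on 5)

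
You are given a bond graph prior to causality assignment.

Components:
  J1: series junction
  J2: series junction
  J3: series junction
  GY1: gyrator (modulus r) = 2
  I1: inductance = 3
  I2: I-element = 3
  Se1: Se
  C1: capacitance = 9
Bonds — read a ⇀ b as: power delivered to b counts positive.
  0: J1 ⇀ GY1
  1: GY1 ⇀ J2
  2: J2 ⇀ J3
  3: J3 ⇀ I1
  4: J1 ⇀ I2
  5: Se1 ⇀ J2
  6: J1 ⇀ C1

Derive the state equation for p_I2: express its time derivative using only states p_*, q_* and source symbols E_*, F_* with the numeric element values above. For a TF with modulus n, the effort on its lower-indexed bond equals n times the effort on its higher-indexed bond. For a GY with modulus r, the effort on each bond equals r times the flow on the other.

dp_I2/dt = -2*p_I1/3 - q_C1/9

β5 →J2  (Se1: effort source, stroke at far end)
β3 →I1  (I1 integral (f out))
β2 →J3  (1-jn J3 has f-setter on 3)
β1 →J2  (1-jn J2 has f-setter on 2)
β0 →J1  (GY GY1: same side as bond 1)
β4 →I2  (I2: I, integral causality)
β6 →J1  (1-jn J1 has f-setter on 4)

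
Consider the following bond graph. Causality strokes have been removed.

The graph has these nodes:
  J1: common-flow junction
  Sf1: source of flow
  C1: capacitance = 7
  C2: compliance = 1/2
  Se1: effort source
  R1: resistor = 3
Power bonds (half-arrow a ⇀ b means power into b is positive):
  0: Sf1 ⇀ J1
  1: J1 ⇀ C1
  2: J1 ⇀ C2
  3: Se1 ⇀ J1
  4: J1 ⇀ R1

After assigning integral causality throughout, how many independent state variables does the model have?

2  (C1, C2 all integral)

b0 →Sf1  (Sf1 fixes flow; stroke at Sf1)
b3 →J1  (Se1 fixes effort; stroke away)
b1 →J1  (common-f at J1 fixed by 0)
b2 →J1  (J1: bond 0 brought flow, rest push out)
b4 →J1  (J1 flow already set via bond 0)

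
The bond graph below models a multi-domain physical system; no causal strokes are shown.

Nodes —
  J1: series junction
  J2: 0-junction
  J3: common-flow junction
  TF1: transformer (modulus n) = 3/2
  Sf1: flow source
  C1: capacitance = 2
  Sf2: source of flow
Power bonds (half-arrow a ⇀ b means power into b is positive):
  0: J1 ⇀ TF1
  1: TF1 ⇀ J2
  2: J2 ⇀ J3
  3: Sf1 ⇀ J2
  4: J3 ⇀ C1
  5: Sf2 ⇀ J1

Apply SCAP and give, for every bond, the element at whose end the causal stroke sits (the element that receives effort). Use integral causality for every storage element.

b3 →Sf1  (source Sf1 imposes f)
b5 →Sf2  (Sf2 (Sf) sets flow on bond)
b0 →J1  (common-f at J1 fixed by 5)
b1 →TF1  (through TF1, causality passes straight; one stroke at TF1)
b2 →J2  (J2 needs exactly one e-in)
b4 →J3  (J3: bond 2 brought flow, rest push out)

#0 stroke at J1
#1 stroke at TF1
#2 stroke at J2
#3 stroke at Sf1
#4 stroke at J3
#5 stroke at Sf2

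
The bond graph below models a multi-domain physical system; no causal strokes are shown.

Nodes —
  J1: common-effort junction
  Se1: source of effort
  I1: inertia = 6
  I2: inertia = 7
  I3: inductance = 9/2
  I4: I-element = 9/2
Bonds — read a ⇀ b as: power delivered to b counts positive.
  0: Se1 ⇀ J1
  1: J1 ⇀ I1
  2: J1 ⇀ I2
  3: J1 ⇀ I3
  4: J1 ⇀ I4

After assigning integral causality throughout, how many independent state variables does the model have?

b0 stroke at J1  (Se1: effort source, stroke at far end)
b1 stroke at I1  (common-e at J1 fixed by 0)
b2 stroke at I2  (0-jn J1 has e-setter on 0)
b3 stroke at I3  (J1 effort already set via bond 0)
b4 stroke at I4  (common-e at J1 fixed by 0)

4  (I1, I2, I3, I4 all integral)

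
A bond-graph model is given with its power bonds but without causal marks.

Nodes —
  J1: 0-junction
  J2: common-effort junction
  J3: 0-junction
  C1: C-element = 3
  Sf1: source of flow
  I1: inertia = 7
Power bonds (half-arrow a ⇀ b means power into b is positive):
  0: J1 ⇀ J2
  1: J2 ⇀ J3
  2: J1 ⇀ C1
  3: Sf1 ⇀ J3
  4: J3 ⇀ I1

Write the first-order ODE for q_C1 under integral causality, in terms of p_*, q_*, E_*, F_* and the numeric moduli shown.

b3 →Sf1  (Sf1 fixes flow; stroke at Sf1)
b2 →J1  (prefer integral on C1)
b0 →J2  (common-e at J1 fixed by 2)
b1 →J3  (J2 effort already set via bond 0)
b4 →I1  (common-e at J3 fixed by 1)

dq_C1/dt = F_Sf1 - p_I1/7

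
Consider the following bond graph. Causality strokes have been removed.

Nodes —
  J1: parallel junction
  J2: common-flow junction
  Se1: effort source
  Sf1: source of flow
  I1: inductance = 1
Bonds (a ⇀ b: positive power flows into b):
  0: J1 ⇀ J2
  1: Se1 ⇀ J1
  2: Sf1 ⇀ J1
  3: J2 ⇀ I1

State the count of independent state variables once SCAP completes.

β1 |J1  (Se1: effort source, stroke at far end)
β2 |Sf1  (Sf1 fixes flow; stroke at Sf1)
β0 |J2  (J1 effort already set via bond 1)
β3 |I1  (closing 1-jn rule on J2)

1  (I1 all integral)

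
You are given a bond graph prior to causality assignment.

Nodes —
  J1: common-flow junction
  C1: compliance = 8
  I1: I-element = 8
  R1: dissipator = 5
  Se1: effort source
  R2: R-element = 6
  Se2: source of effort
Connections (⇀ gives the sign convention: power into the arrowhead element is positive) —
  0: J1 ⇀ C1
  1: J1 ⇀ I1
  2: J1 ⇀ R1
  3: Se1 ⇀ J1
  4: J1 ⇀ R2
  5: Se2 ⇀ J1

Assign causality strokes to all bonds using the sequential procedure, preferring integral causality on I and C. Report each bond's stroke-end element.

β0 |J1
β1 |I1
β2 |J1
β3 |J1
β4 |J1
β5 |J1

β3 stroke at J1  (source Se1 imposes e)
β5 stroke at J1  (Se2 (Se) sets effort on bond)
β0 stroke at J1  (prefer integral on C1)
β1 stroke at I1  (I1: I, integral causality)
β2 stroke at J1  (common-f at J1 fixed by 1)
β4 stroke at J1  (J1 flow already set via bond 1)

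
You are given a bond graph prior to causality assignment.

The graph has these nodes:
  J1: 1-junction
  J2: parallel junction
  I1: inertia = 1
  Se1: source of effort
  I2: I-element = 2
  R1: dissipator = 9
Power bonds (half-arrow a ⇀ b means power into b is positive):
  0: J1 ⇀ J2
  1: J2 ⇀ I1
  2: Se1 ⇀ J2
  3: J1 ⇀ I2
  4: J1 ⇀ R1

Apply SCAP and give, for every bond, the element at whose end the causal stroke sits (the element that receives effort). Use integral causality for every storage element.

b0 stroke at J1
b1 stroke at I1
b2 stroke at J2
b3 stroke at I2
b4 stroke at J1

#2 stroke→J2  (Se1 (Se) sets effort on bond)
#0 stroke→J1  (J2 effort already set via bond 2)
#1 stroke→I1  (0-jn J2 has e-setter on 2)
#3 stroke→I2  (I2 outputs flow p/I2)
#4 stroke→J1  (common-f at J1 fixed by 3)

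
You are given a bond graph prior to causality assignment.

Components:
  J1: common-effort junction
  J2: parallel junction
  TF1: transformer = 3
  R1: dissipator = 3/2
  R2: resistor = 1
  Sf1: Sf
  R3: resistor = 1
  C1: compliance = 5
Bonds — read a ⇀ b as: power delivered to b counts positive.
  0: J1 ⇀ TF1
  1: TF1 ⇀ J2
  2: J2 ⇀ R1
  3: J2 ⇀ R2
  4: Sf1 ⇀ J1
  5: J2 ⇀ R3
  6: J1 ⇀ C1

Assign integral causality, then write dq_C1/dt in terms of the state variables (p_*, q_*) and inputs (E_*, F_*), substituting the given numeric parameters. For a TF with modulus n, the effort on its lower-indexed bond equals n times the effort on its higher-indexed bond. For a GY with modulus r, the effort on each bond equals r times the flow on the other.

dq_C1/dt = F_Sf1 - 8*q_C1/135

bond 4 |Sf1  (Sf1: flow source, stroke at near end)
bond 6 |J1  (C1: C, integral causality)
bond 0 |TF1  (J1 effort already set via bond 6)
bond 1 |J2  (through TF1, causality passes straight; one stroke at TF1)
bond 2 |R1  (J2: bond 1 brought effort, rest push out)
bond 3 |R2  (J2 effort already set via bond 1)
bond 5 |R3  (J2 effort already set via bond 1)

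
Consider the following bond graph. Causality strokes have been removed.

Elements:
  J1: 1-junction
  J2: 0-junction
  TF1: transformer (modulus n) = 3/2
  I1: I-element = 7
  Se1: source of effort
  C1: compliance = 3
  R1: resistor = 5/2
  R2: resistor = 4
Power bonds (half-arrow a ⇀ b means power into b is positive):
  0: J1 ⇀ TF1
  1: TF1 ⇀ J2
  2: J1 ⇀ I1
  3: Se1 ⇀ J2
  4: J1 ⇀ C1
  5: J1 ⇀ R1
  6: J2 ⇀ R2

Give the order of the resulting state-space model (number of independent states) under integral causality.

bond 3 stroke at J2  (source Se1 imposes e)
bond 1 stroke at TF1  (common-e at J2 fixed by 3)
bond 6 stroke at R2  (0-jn J2 has e-setter on 3)
bond 0 stroke at J1  (TF1: transformer flips bond 1)
bond 2 stroke at I1  (prefer integral on I1)
bond 4 stroke at J1  (1-jn J1 has f-setter on 2)
bond 5 stroke at J1  (1-jn J1 has f-setter on 2)

2  (C1, I1 all integral)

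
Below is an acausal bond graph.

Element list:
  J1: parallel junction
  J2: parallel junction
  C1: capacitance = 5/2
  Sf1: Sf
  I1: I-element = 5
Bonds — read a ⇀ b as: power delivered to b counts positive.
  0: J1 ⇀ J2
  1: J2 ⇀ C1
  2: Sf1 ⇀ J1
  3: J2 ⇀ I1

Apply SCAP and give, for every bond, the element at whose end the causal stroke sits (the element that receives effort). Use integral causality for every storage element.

β0 →J1
β1 →J2
β2 →Sf1
β3 →I1

β2 stroke at Sf1  (Sf1 fixes flow; stroke at Sf1)
β0 stroke at J1  (only one effort-in slot at J1)
β1 stroke at J2  (C1 integral (e out))
β3 stroke at I1  (0-jn J2 has e-setter on 1)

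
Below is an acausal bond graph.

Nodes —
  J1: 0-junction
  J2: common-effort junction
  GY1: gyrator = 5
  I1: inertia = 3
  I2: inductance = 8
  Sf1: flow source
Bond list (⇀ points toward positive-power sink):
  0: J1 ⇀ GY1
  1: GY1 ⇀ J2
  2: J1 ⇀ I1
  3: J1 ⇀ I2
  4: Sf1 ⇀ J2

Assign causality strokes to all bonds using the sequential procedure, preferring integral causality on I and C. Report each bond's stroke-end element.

bond 0 →J1
bond 1 →J2
bond 2 →I1
bond 3 →I2
bond 4 →Sf1

#4 →Sf1  (Sf1 (Sf) sets flow on bond)
#1 →J2  (only one effort-in slot at J2)
#0 →J1  (through GY1, causality inverts; strokes same side of GY1)
#2 →I1  (common-e at J1 fixed by 0)
#3 →I2  (J1: bond 0 brought effort, rest push out)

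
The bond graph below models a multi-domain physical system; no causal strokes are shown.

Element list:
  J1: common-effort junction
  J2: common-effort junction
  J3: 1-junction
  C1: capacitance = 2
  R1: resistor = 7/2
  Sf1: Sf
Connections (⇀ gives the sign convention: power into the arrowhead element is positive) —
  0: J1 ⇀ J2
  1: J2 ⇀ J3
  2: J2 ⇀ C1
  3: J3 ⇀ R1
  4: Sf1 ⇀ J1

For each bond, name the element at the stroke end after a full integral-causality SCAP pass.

bond 0 |J1
bond 1 |J3
bond 2 |J2
bond 3 |R1
bond 4 |Sf1

β4 |Sf1  (Sf1: flow source, stroke at near end)
β0 |J1  (J1: last free bond brings effort in)
β2 |J2  (C1 integral (e out))
β1 |J3  (0-jn J2 has e-setter on 2)
β3 |R1  (only one flow-in slot at J3)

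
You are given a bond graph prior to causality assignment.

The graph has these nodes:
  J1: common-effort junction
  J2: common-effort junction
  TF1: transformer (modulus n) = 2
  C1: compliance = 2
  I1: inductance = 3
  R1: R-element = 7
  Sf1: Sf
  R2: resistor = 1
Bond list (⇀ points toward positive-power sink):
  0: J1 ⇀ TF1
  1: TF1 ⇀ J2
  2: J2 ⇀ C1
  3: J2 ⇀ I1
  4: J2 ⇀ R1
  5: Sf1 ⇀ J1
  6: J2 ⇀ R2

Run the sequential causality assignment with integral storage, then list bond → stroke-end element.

b5 |Sf1  (source Sf1 imposes f)
b0 |J1  (only one effort-in slot at J1)
b1 |TF1  (TF1 one-in-one-out from 0)
b2 |J2  (prefer integral on C1)
b3 |I1  (J2: bond 2 brought effort, rest push out)
b4 |R1  (J2 effort already set via bond 2)
b6 |R2  (common-e at J2 fixed by 2)

b0 stroke→J1
b1 stroke→TF1
b2 stroke→J2
b3 stroke→I1
b4 stroke→R1
b5 stroke→Sf1
b6 stroke→R2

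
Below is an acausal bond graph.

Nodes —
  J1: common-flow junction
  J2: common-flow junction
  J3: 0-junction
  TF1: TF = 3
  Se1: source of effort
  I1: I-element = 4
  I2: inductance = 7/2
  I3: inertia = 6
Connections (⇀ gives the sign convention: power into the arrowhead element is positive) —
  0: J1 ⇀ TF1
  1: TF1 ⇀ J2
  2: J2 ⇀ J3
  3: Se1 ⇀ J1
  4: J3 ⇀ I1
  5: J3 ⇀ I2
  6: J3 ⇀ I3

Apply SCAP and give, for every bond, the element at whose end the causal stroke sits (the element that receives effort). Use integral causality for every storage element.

bond 0 stroke→TF1
bond 1 stroke→J2
bond 2 stroke→J3
bond 3 stroke→J1
bond 4 stroke→I1
bond 5 stroke→I2
bond 6 stroke→I3

b3 stroke at J1  (Se1 (Se) sets effort on bond)
b0 stroke at TF1  (closing 1-jn rule on J1)
b1 stroke at J2  (TF TF1: opposite of bond 0)
b2 stroke at J3  (closing 1-jn rule on J2)
b4 stroke at I1  (common-e at J3 fixed by 2)
b5 stroke at I2  (0-jn J3 has e-setter on 2)
b6 stroke at I3  (J3: bond 2 brought effort, rest push out)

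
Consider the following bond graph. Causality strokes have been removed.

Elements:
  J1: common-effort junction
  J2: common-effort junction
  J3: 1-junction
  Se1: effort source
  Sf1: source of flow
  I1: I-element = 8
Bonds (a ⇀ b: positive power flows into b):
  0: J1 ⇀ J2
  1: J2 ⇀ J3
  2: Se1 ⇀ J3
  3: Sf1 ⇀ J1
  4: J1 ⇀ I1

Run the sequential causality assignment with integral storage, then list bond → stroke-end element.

β2 |J3  (Se1: effort source, stroke at far end)
β3 |Sf1  (source Sf1 imposes f)
β1 |J2  (only one flow-in slot at J3)
β0 |J1  (J2: bond 1 brought effort, rest push out)
β4 |I1  (common-e at J1 fixed by 0)

#0 stroke at J1
#1 stroke at J2
#2 stroke at J3
#3 stroke at Sf1
#4 stroke at I1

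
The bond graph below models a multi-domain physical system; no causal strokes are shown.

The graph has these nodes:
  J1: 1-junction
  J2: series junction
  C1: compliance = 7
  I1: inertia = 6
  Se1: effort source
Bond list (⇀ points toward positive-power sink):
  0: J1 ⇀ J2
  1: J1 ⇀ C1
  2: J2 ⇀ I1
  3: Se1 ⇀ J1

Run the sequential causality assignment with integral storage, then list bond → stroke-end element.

bond 3 |J1  (Se1 fixes effort; stroke away)
bond 1 |J1  (C1 outputs effort q/C1)
bond 0 |J2  (J1 needs exactly one f-in)
bond 2 |I1  (J2: last free bond brings flow in)

β0 →J2
β1 →J1
β2 →I1
β3 →J1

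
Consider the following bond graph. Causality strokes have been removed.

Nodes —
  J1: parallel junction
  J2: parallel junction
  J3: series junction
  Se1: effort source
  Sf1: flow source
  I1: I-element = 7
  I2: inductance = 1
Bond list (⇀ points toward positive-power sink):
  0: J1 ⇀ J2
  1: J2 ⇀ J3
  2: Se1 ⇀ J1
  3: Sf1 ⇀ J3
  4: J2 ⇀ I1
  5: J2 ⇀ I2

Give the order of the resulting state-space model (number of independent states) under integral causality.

2  (I1, I2 all integral)

bond 2 stroke at J1  (source Se1 imposes e)
bond 3 stroke at Sf1  (Sf1: flow source, stroke at near end)
bond 0 stroke at J2  (J1 effort already set via bond 2)
bond 1 stroke at J3  (J2 effort already set via bond 0)
bond 4 stroke at I1  (0-jn J2 has e-setter on 0)
bond 5 stroke at I2  (common-e at J2 fixed by 0)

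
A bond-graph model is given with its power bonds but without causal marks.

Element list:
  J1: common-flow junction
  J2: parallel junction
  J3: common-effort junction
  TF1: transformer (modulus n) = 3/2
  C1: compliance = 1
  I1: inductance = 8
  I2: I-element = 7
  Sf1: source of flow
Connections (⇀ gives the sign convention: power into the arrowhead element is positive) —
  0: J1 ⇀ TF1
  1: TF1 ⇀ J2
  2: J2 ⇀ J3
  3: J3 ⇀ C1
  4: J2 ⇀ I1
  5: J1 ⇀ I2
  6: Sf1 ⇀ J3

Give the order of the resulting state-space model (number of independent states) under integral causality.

b6 stroke→Sf1  (Sf1 fixes flow; stroke at Sf1)
b3 stroke→J3  (C1 outputs effort q/C1)
b2 stroke→J2  (J3 effort already set via bond 3)
b1 stroke→TF1  (J2 effort already set via bond 2)
b4 stroke→I1  (common-e at J2 fixed by 2)
b0 stroke→J1  (TF1: transformer flips bond 1)
b5 stroke→I2  (only one flow-in slot at J1)

3  (C1, I1, I2 all integral)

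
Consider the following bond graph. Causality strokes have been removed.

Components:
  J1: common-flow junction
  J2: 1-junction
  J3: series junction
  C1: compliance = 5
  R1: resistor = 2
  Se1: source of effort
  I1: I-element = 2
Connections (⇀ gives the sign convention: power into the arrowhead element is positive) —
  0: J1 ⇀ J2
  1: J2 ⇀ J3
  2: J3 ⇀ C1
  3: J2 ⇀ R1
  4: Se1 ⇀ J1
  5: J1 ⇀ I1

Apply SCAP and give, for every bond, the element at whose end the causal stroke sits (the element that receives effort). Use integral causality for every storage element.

b0 stroke→J1
b1 stroke→J2
b2 stroke→J3
b3 stroke→J2
b4 stroke→J1
b5 stroke→I1

β4 stroke→J1  (Se1 (Se) sets effort on bond)
β2 stroke→J3  (C1 integral (e out))
β1 stroke→J2  (J3 needs exactly one f-in)
β5 stroke→I1  (I1 integral (f out))
β0 stroke→J1  (1-jn J1 has f-setter on 5)
β3 stroke→J2  (J2 flow already set via bond 0)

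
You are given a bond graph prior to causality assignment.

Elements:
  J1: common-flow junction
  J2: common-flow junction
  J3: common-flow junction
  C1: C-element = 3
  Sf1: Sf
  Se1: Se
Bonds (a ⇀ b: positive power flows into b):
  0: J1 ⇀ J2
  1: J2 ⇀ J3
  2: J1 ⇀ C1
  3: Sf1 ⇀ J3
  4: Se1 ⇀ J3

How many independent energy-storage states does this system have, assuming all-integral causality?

1  (C1 all integral)

b3 |Sf1  (Sf1 fixes flow; stroke at Sf1)
b4 |J3  (Se1 fixes effort; stroke away)
b1 |J3  (1-jn J3 has f-setter on 3)
b0 |J2  (common-f at J2 fixed by 1)
b2 |J1  (J1: bond 0 brought flow, rest push out)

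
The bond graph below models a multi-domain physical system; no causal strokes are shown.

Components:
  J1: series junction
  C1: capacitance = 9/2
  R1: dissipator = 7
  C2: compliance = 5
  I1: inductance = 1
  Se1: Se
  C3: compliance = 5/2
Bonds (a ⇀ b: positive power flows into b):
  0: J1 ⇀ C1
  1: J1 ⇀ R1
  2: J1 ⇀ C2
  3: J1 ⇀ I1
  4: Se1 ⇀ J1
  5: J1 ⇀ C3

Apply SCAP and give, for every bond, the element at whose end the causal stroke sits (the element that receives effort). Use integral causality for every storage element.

bond 4 stroke at J1  (Se1 (Se) sets effort on bond)
bond 0 stroke at J1  (prefer integral on C1)
bond 2 stroke at J1  (prefer integral on C2)
bond 3 stroke at I1  (I1: I, integral causality)
bond 1 stroke at J1  (1-jn J1 has f-setter on 3)
bond 5 stroke at J1  (J1 flow already set via bond 3)

β0 |J1
β1 |J1
β2 |J1
β3 |I1
β4 |J1
β5 |J1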